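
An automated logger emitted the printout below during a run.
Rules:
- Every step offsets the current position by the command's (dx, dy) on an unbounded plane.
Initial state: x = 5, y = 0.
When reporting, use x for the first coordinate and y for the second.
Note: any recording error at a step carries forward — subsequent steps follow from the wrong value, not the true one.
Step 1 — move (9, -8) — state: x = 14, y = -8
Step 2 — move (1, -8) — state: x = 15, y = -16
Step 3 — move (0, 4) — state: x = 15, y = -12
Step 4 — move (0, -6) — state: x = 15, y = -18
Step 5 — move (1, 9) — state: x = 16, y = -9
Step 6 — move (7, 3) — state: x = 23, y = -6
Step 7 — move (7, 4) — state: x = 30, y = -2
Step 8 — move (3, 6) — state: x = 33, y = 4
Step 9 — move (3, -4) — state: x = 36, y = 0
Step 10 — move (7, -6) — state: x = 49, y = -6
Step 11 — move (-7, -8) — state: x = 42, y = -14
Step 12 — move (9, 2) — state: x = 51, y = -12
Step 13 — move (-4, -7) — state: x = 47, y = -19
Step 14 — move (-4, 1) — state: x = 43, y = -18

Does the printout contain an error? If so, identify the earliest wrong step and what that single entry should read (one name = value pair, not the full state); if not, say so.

step 10, x = 43

step 1: x = 5 + (9) = 14, y = 0 + (-8) = -8 -> in agreement
step 2: x = 14 + (1) = 15, y = -8 + (-8) = -16 -> matches
step 3: x = 15 + (0) = 15, y = -16 + (4) = -12 -> consistent with the printout
step 4: x = 15 + (0) = 15, y = -12 + (-6) = -18 -> checks out
step 5: x = 15 + (1) = 16, y = -18 + (9) = -9 -> no discrepancy
step 6: x = 16 + (7) = 23, y = -9 + (3) = -6 -> same as recorded
step 7: x = 23 + (7) = 30, y = -6 + (4) = -2 -> checks out
step 8: x = 30 + (3) = 33, y = -2 + (6) = 4 -> verified
step 9: x = 33 + (3) = 36, y = 4 + (-4) = 0 -> verified
step 10: x = 36 + (7) = 43, y = 0 + (-6) = -6 -> the printout has a different value
That makes step 10 the first incorrect line — x = 43 is what it should show.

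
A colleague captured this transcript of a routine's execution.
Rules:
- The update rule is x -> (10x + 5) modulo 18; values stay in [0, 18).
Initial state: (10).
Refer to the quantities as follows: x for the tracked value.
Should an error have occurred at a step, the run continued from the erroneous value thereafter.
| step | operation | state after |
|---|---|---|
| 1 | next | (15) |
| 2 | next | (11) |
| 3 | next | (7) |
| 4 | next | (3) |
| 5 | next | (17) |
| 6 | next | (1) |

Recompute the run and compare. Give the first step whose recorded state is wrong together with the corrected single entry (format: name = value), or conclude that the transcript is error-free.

Recomputing the run from the initial state:
step 1: x = 15
step 2: x = 11
step 3: x = 7
step 4: x = 3
step 5: x = 17
step 6: x = 13
The first disagreement with the transcript is at step 6, where the value should be x = 13.

step 6, x = 13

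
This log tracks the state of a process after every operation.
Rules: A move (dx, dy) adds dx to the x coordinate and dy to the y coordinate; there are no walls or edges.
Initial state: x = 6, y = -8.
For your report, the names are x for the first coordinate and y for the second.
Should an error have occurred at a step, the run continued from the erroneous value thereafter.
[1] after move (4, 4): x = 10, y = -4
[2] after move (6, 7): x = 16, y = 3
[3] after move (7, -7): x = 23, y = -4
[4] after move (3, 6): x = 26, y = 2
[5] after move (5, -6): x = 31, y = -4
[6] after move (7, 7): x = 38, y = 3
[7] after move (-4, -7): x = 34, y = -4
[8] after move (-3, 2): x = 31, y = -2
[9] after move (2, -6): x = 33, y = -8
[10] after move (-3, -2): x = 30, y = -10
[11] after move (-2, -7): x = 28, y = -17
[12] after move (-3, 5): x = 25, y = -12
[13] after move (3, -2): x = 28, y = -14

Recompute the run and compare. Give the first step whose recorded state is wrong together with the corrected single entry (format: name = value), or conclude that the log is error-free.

no error

Recomputing the run from the initial state:
step 1: x = 10, y = -4
step 2: x = 16, y = 3
step 3: x = 23, y = -4
step 4: x = 26, y = 2
step 5: x = 31, y = -4
step 6: x = 38, y = 3
step 7: x = 34, y = -4
step 8: x = 31, y = -2
step 9: x = 33, y = -8
step 10: x = 30, y = -10
step 11: x = 28, y = -17
step 12: x = 25, y = -12
step 13: x = 28, y = -14
This matches the log at every step.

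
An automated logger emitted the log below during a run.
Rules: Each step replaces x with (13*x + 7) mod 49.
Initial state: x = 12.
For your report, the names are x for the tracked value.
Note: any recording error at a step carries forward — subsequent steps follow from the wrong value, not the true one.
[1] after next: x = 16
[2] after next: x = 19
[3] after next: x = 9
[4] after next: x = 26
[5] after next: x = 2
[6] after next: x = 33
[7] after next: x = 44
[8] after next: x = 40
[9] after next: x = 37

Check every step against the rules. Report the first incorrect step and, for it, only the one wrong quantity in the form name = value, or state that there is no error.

no error

Recomputing the run from the initial state:
step 1: x = 16
step 2: x = 19
step 3: x = 9
step 4: x = 26
step 5: x = 2
step 6: x = 33
step 7: x = 44
step 8: x = 40
step 9: x = 37
This matches the log at every step.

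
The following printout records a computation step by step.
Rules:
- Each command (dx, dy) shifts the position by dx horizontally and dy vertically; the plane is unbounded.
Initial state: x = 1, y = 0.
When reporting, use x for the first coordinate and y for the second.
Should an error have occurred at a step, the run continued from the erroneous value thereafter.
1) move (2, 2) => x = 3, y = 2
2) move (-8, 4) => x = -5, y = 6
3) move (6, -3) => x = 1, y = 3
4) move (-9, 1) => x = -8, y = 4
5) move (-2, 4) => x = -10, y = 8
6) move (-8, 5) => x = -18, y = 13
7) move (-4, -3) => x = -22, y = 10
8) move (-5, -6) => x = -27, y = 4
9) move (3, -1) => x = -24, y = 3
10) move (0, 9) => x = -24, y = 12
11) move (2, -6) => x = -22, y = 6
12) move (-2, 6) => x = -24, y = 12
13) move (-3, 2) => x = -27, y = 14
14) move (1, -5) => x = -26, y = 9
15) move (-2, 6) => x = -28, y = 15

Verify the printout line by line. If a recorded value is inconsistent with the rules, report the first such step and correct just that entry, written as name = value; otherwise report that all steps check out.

no error

Step 1: x = 1 + (2) = 3, y = 0 + (2) = 2 — checks out.
Step 2: x = 3 + (-8) = -5, y = 2 + (4) = 6 — in agreement.
Step 3: x = -5 + (6) = 1, y = 6 + (-3) = 3 — checks out.
Step 4: x = 1 + (-9) = -8, y = 3 + (1) = 4 — exactly as logged.
Step 5: x = -8 + (-2) = -10, y = 4 + (4) = 8 — consistent with the printout.
Step 6: x = -10 + (-8) = -18, y = 8 + (5) = 13 — exactly as logged.
Step 7: x = -18 + (-4) = -22, y = 13 + (-3) = 10 — matches.
Step 8: x = -22 + (-5) = -27, y = 10 + (-6) = 4 — in agreement.
Step 9: x = -27 + (3) = -24, y = 4 + (-1) = 3 — verified.
Step 10: x = -24 + (0) = -24, y = 3 + (9) = 12 — exactly as logged.
Step 11: x = -24 + (2) = -22, y = 12 + (-6) = 6 — same as recorded.
Step 12: x = -22 + (-2) = -24, y = 6 + (6) = 12 — same as recorded.
Step 13: x = -24 + (-3) = -27, y = 12 + (2) = 14 — exactly as logged.
Step 14: x = -27 + (1) = -26, y = 14 + (-5) = 9 — no discrepancy.
Step 15: x = -26 + (-2) = -28, y = 9 + (6) = 15 — exactly as logged.
Every step is consistent.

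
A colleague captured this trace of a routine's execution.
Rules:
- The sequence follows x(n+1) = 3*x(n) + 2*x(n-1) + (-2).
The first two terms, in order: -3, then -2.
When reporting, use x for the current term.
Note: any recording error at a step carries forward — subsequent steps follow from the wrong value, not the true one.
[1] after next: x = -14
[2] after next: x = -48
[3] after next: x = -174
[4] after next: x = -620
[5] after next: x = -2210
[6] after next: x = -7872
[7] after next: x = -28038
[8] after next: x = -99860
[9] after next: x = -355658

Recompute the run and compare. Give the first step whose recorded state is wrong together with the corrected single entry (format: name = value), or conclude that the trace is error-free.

no error

Step 1: x = 3*(-2) + (2)*(-3) + (-2) = -14 — confirmed correct.
Step 2: x = 3*(-14) + (2)*(-2) + (-2) = -48 — in agreement.
Step 3: x = 3*(-48) + (2)*(-14) + (-2) = -174 — in agreement.
Step 4: x = 3*(-174) + (2)*(-48) + (-2) = -620 — matches.
Step 5: x = 3*(-620) + (2)*(-174) + (-2) = -2210 — confirmed correct.
Step 6: x = 3*(-2210) + (2)*(-620) + (-2) = -7872 — no discrepancy.
Step 7: x = 3*(-7872) + (2)*(-2210) + (-2) = -28038 — consistent with the trace.
Step 8: x = 3*(-28038) + (2)*(-7872) + (-2) = -99860 — in agreement.
Step 9: x = 3*(-99860) + (2)*(-28038) + (-2) = -355658 — consistent with the trace.
Each recorded entry agrees with the recomputation.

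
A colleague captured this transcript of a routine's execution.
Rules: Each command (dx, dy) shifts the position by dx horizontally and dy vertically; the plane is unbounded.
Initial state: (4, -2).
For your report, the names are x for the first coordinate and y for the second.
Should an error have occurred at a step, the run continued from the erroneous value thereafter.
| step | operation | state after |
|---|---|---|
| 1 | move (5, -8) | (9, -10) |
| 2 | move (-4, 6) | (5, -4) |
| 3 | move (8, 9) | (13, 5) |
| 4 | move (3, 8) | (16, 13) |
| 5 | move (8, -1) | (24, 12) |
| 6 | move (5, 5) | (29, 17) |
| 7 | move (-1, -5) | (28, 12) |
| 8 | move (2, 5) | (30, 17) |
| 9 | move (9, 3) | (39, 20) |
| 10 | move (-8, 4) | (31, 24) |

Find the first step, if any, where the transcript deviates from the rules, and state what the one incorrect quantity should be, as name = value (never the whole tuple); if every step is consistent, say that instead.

no error

Recomputing the run from the initial state:
step 1: x = 9, y = -10
step 2: x = 5, y = -4
step 3: x = 13, y = 5
step 4: x = 16, y = 13
step 5: x = 24, y = 12
step 6: x = 29, y = 17
step 7: x = 28, y = 12
step 8: x = 30, y = 17
step 9: x = 39, y = 20
step 10: x = 31, y = 24
This matches the transcript at every step.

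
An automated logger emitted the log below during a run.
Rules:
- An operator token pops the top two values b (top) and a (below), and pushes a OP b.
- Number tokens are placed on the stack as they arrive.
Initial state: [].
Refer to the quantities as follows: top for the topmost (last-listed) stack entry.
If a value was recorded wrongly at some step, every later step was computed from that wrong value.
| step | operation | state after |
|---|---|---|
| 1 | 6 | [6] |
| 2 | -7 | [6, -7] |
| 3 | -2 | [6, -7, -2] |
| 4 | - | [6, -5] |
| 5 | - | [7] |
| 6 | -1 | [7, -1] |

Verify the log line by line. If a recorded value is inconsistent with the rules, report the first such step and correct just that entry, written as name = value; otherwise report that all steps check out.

step 5, top = 11

step 1: push 6: top = 6 -> same as recorded
step 2: push -7: top = -7 -> checks out
step 3: push -2: top = -2 -> agrees with the log
step 4: -7 - -2 = -5 -> agrees with the log
step 5: 6 - -5 = 11 -> not what was recorded
Conclusion: step 5 carries the first error; the entry should be top = 11.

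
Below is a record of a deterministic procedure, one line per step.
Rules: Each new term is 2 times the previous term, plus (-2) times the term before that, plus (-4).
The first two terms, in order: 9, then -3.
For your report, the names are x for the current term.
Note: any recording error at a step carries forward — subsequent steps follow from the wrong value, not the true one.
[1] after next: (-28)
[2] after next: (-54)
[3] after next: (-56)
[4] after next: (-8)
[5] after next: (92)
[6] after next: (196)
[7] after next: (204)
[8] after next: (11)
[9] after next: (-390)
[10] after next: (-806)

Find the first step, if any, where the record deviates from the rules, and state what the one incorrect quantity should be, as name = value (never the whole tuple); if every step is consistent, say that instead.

step 8, x = 12

1. x = 2*(-3) + (-2)*(9) + (-4) = -28 (in agreement)
2. x = 2*(-28) + (-2)*(-3) + (-4) = -54 (checks out)
3. x = 2*(-54) + (-2)*(-28) + (-4) = -56 (exactly as logged)
4. x = 2*(-56) + (-2)*(-54) + (-4) = -8 (matches)
5. x = 2*(-8) + (-2)*(-56) + (-4) = 92 (same as recorded)
6. x = 2*(92) + (-2)*(-8) + (-4) = 196 (consistent with the record)
7. x = 2*(196) + (-2)*(92) + (-4) = 204 (same as recorded)
8. x = 2*(204) + (-2)*(196) + (-4) = 12 (not what was recorded)
That makes step 8 the first incorrect line — x = 12 is what it should show.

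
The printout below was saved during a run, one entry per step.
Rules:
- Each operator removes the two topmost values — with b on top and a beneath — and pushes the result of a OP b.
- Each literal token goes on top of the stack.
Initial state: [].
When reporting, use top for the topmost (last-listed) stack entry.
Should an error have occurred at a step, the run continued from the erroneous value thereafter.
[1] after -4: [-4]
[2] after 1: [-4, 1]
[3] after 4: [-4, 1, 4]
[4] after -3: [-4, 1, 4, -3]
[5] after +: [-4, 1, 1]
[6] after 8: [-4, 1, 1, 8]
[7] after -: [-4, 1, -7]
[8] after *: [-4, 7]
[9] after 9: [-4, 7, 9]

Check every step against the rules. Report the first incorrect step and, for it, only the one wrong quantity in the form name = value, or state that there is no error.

Step 1: push -4: top = -4 — consistent with the printout.
Step 2: push 1: top = 1 — no discrepancy.
Step 3: push 4: top = 4 — exactly as logged.
Step 4: push -3: top = -3 — confirmed correct.
Step 5: 4 + -3 = 1 — no discrepancy.
Step 6: push 8: top = 8 — checks out.
Step 7: 1 - 8 = -7 — same as recorded.
Step 8: 1 * -7 = -7 — this is not what the printout shows.
The earliest wrong entry is at step 8: it should read top = -7.

step 8, top = -7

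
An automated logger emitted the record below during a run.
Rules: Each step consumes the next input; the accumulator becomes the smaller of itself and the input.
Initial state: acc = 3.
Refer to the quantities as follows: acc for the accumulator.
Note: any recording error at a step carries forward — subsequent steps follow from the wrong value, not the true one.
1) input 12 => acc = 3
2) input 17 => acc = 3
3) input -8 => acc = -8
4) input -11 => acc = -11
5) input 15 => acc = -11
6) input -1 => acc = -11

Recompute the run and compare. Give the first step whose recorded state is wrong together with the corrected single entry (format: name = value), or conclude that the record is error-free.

step 1: acc = min(3, 12) = 3 -> consistent with the record
step 2: acc = min(3, 17) = 3 -> verified
step 3: acc = min(3, -8) = -8 -> exactly as logged
step 4: acc = min(-8, -11) = -11 -> same as recorded
step 5: acc = min(-11, 15) = -11 -> checks out
step 6: acc = min(-11, -1) = -11 -> confirmed correct
All steps check out; nothing to correct.

no error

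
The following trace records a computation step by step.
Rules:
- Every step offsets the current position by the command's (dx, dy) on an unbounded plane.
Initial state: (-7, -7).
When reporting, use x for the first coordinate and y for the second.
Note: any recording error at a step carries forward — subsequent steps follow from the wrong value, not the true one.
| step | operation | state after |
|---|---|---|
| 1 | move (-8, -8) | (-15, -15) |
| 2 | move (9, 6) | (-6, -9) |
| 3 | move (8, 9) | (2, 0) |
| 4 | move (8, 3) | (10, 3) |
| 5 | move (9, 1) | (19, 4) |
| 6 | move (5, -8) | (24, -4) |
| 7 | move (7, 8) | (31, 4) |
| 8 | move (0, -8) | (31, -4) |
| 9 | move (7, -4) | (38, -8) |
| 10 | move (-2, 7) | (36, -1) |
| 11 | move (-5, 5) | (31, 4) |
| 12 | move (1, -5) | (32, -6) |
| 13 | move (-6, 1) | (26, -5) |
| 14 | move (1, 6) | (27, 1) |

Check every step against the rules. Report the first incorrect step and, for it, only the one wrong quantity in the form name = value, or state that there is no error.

Recomputing the run from the initial state:
step 1: x = -15, y = -15
step 2: x = -6, y = -9
step 3: x = 2, y = 0
step 4: x = 10, y = 3
step 5: x = 19, y = 4
step 6: x = 24, y = -4
step 7: x = 31, y = 4
step 8: x = 31, y = -4
step 9: x = 38, y = -8
step 10: x = 36, y = -1
step 11: x = 31, y = 4
step 12: x = 32, y = -1
step 13: x = 26, y = 0
step 14: x = 27, y = 6
The first disagreement with the trace is at step 12, where the value should be y = -1.

step 12, y = -1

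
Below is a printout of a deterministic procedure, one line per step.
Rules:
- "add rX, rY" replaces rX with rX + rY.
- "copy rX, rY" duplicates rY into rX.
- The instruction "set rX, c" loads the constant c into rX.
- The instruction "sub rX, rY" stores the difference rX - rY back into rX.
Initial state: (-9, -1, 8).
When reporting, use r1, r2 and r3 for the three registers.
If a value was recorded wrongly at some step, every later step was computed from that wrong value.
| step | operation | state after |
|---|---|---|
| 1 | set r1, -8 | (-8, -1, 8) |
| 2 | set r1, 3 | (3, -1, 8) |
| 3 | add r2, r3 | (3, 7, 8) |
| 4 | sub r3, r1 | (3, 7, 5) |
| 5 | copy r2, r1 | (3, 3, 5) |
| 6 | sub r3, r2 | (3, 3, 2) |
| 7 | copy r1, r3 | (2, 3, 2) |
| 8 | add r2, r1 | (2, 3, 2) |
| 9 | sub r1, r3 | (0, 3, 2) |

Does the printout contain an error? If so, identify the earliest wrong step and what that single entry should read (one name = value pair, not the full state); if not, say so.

step 8, r2 = 5

Recomputing the run from the initial state:
step 1: r1 = -8, r2 = -1, r3 = 8
step 2: r1 = 3, r2 = -1, r3 = 8
step 3: r1 = 3, r2 = 7, r3 = 8
step 4: r1 = 3, r2 = 7, r3 = 5
step 5: r1 = 3, r2 = 3, r3 = 5
step 6: r1 = 3, r2 = 3, r3 = 2
step 7: r1 = 2, r2 = 3, r3 = 2
step 8: r1 = 2, r2 = 5, r3 = 2
step 9: r1 = 0, r2 = 5, r3 = 2
The first disagreement with the printout is at step 8, where the value should be r2 = 5.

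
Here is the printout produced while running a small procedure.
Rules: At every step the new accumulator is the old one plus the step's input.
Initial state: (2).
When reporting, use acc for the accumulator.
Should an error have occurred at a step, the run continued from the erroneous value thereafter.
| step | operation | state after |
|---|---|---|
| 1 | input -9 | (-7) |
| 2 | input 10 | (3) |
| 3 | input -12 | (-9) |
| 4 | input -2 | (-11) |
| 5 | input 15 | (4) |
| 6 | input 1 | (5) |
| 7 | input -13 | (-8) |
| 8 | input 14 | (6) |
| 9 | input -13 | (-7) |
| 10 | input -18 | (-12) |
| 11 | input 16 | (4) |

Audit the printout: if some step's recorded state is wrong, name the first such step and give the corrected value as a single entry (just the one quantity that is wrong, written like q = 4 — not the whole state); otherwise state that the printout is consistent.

step 10, acc = -25

step 1: acc = 2 + -9 = -7 -> consistent with the printout
step 2: acc = -7 + 10 = 3 -> no discrepancy
step 3: acc = 3 + -12 = -9 -> same as recorded
step 4: acc = -9 + -2 = -11 -> in agreement
step 5: acc = -11 + 15 = 4 -> no discrepancy
step 6: acc = 4 + 1 = 5 -> matches
step 7: acc = 5 + -13 = -8 -> confirmed correct
step 8: acc = -8 + 14 = 6 -> confirmed correct
step 9: acc = 6 + -13 = -7 -> same as recorded
step 10: acc = -7 + -18 = -25 -> not what was recorded
That makes step 10 the first incorrect line — acc = -25 is what it should show.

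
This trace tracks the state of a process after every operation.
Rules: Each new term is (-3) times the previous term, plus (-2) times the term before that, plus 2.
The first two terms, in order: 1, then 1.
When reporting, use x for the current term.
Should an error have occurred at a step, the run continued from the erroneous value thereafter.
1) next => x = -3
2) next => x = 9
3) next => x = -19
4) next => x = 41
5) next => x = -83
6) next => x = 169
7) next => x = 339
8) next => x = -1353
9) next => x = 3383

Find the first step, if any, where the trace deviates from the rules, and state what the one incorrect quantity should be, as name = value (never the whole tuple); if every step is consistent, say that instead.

step 7, x = -339

step 1: x = -3*(1) + (-2)*(1) + (2) = -3 -> verified
step 2: x = -3*(-3) + (-2)*(1) + (2) = 9 -> in agreement
step 3: x = -3*(9) + (-2)*(-3) + (2) = -19 -> same as recorded
step 4: x = -3*(-19) + (-2)*(9) + (2) = 41 -> same as recorded
step 5: x = -3*(41) + (-2)*(-19) + (2) = -83 -> confirmed correct
step 6: x = -3*(-83) + (-2)*(41) + (2) = 169 -> checks out
step 7: x = -3*(169) + (-2)*(-83) + (2) = -339 -> the trace has a different value
Step 7 is the first one off; corrected, x = -339.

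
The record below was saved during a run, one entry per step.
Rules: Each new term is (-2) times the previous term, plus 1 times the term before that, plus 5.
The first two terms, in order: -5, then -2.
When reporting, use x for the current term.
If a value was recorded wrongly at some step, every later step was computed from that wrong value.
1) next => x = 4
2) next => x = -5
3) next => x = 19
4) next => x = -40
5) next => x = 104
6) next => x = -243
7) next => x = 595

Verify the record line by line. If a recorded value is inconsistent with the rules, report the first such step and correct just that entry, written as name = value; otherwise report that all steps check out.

Recomputing the run from the initial state:
step 1: x = 4
step 2: x = -5
step 3: x = 19
step 4: x = -38
step 5: x = 100
step 6: x = -233
step 7: x = 571
The first disagreement with the record is at step 4, where the value should be x = -38.

step 4, x = -38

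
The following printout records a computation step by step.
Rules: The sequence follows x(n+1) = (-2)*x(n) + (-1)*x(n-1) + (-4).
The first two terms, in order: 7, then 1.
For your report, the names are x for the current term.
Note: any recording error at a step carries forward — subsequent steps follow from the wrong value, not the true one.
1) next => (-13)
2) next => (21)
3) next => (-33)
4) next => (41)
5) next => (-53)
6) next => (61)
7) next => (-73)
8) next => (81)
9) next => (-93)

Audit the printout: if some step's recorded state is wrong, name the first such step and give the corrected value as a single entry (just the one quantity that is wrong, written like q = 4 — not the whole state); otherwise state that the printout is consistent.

no error

Recomputing the run from the initial state:
step 1: x = -13
step 2: x = 21
step 3: x = -33
step 4: x = 41
step 5: x = -53
step 6: x = 61
step 7: x = -73
step 8: x = 81
step 9: x = -93
This matches the printout at every step.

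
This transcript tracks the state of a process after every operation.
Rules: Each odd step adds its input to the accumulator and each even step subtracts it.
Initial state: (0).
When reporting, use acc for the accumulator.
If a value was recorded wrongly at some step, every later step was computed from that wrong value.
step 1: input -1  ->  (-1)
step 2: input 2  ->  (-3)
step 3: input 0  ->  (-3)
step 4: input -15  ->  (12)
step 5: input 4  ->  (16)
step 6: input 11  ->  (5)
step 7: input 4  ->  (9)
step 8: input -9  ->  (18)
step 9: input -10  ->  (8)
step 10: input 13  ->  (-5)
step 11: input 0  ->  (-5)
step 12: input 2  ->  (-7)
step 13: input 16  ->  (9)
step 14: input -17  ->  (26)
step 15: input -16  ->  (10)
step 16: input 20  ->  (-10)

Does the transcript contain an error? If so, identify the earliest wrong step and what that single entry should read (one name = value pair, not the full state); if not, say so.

1. acc = 0 + -1 = -1 (agrees with the transcript)
2. acc = -1 - 2 = -3 (checks out)
3. acc = -3 + 0 = -3 (same as recorded)
4. acc = -3 - -15 = 12 (confirmed correct)
5. acc = 12 + 4 = 16 (verified)
6. acc = 16 - 11 = 5 (checks out)
7. acc = 5 + 4 = 9 (confirmed correct)
8. acc = 9 - -9 = 18 (matches)
9. acc = 18 + -10 = 8 (exactly as logged)
10. acc = 8 - 13 = -5 (in agreement)
11. acc = -5 + 0 = -5 (consistent with the transcript)
12. acc = -5 - 2 = -7 (no discrepancy)
13. acc = -7 + 16 = 9 (confirmed correct)
14. acc = 9 - -17 = 26 (no discrepancy)
15. acc = 26 + -16 = 10 (no discrepancy)
16. acc = 10 - 20 = -10 (exactly as logged)
No step deviates from the rules.

no error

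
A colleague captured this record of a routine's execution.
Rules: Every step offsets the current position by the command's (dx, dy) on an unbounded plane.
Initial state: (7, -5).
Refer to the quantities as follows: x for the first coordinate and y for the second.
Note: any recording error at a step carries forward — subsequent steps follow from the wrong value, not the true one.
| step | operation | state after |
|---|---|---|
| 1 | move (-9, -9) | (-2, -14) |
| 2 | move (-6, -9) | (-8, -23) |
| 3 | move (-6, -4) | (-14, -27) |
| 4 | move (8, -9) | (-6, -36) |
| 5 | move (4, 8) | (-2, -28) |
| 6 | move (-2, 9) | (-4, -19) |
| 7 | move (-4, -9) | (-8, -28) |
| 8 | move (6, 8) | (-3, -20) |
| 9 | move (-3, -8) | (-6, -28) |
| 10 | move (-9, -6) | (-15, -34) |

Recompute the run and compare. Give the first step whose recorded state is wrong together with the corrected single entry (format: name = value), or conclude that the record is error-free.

Recomputing the run from the initial state:
step 1: x = -2, y = -14
step 2: x = -8, y = -23
step 3: x = -14, y = -27
step 4: x = -6, y = -36
step 5: x = -2, y = -28
step 6: x = -4, y = -19
step 7: x = -8, y = -28
step 8: x = -2, y = -20
step 9: x = -5, y = -28
step 10: x = -14, y = -34
The first disagreement with the record is at step 8, where the value should be x = -2.

step 8, x = -2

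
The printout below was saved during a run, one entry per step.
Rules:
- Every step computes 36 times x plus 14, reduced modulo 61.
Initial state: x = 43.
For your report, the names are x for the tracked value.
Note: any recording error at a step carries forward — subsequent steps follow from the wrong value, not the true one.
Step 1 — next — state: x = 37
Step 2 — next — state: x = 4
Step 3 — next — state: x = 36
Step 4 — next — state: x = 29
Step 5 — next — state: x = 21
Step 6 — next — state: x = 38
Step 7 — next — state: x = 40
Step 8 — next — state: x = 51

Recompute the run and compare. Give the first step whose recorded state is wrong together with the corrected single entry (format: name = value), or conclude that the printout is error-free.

step 1: x = (36*43 + 14) mod 61 = 37 -> no discrepancy
step 2: x = (36*37 + 14) mod 61 = 4 -> same as recorded
step 3: x = (36*4 + 14) mod 61 = 36 -> agrees with the printout
step 4: x = (36*36 + 14) mod 61 = 29 -> checks out
step 5: x = (36*29 + 14) mod 61 = 21 -> consistent with the printout
step 6: x = (36*21 + 14) mod 61 = 38 -> exactly as logged
step 7: x = (36*38 + 14) mod 61 = 40 -> no discrepancy
step 8: x = (36*40 + 14) mod 61 = 51 -> agrees with the printout
All steps check out; nothing to correct.

no error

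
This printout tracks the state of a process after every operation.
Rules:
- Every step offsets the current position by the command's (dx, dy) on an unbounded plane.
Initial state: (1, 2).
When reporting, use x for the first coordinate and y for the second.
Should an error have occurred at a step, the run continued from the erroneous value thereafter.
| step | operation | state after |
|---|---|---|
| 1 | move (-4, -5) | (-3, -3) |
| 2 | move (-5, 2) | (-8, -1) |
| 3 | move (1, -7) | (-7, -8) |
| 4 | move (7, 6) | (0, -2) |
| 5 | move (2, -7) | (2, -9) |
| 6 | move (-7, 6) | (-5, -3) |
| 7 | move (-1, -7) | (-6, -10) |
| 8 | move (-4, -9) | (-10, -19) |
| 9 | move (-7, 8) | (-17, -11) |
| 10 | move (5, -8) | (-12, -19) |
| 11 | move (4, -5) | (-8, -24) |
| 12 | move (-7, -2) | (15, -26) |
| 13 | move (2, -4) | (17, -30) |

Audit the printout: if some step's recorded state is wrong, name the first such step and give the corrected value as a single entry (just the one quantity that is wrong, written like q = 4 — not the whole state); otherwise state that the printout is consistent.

Step 1: x = 1 + (-4) = -3, y = 2 + (-5) = -3 — same as recorded.
Step 2: x = -3 + (-5) = -8, y = -3 + (2) = -1 — same as recorded.
Step 3: x = -8 + (1) = -7, y = -1 + (-7) = -8 — exactly as logged.
Step 4: x = -7 + (7) = 0, y = -8 + (6) = -2 — same as recorded.
Step 5: x = 0 + (2) = 2, y = -2 + (-7) = -9 — verified.
Step 6: x = 2 + (-7) = -5, y = -9 + (6) = -3 — same as recorded.
Step 7: x = -5 + (-1) = -6, y = -3 + (-7) = -10 — confirmed correct.
Step 8: x = -6 + (-4) = -10, y = -10 + (-9) = -19 — verified.
Step 9: x = -10 + (-7) = -17, y = -19 + (8) = -11 — exactly as logged.
Step 10: x = -17 + (5) = -12, y = -11 + (-8) = -19 — exactly as logged.
Step 11: x = -12 + (4) = -8, y = -19 + (-5) = -24 — exactly as logged.
Step 12: x = -8 + (-7) = -15, y = -24 + (-2) = -26 — first mismatch against the printout.
Conclusion: step 12 carries the first error; the entry should be x = -15.

step 12, x = -15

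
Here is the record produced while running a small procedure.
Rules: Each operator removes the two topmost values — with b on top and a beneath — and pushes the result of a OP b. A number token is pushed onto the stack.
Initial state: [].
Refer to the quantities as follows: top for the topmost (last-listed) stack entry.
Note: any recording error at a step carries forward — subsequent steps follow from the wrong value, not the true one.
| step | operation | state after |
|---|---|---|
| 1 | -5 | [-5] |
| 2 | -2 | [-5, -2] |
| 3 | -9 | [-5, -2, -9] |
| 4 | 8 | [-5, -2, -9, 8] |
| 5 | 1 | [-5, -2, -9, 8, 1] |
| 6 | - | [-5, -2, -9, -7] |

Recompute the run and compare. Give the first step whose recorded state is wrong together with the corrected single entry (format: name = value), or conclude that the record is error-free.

1. push -5: top = -5 (matches)
2. push -2: top = -2 (no discrepancy)
3. push -9: top = -9 (confirmed correct)
4. push 8: top = 8 (matches)
5. push 1: top = 1 (matches)
6. 8 - 1 = 7 (this is not what the record shows)
First deviation found at step 6; the corrected entry is top = 7.

step 6, top = 7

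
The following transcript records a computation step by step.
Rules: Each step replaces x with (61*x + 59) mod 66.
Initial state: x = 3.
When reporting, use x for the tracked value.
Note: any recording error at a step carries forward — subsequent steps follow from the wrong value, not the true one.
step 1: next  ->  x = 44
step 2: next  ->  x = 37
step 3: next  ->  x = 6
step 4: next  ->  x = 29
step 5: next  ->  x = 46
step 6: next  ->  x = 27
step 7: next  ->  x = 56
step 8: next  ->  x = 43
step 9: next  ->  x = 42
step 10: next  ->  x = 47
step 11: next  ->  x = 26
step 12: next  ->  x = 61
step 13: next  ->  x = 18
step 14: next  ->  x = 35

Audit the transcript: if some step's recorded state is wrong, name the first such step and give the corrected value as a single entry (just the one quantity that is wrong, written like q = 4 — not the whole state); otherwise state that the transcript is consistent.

step 1: x = (61*3 + 59) mod 66 = 44 -> exactly as logged
step 2: x = (61*44 + 59) mod 66 = 37 -> consistent with the transcript
step 3: x = (61*37 + 59) mod 66 = 6 -> confirmed correct
step 4: x = (61*6 + 59) mod 66 = 29 -> verified
step 5: x = (61*29 + 59) mod 66 = 46 -> no discrepancy
step 6: x = (61*46 + 59) mod 66 = 27 -> matches
step 7: x = (61*27 + 59) mod 66 = 56 -> verified
step 8: x = (61*56 + 59) mod 66 = 43 -> matches
step 9: x = (61*43 + 59) mod 66 = 42 -> agrees with the transcript
step 10: x = (61*42 + 59) mod 66 = 47 -> verified
step 11: x = (61*47 + 59) mod 66 = 22 -> not what was recorded
First incorrect step: 11; the correct value is x = 22.

step 11, x = 22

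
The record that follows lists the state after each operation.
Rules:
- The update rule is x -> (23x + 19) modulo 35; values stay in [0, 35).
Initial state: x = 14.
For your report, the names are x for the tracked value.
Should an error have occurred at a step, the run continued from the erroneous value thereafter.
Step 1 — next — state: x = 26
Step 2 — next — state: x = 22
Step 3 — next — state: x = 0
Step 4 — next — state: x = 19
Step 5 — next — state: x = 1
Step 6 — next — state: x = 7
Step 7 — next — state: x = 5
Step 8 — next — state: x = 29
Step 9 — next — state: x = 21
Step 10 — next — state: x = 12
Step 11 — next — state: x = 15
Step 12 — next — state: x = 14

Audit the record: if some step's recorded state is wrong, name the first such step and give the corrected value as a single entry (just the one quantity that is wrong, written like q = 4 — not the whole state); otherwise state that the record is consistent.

Recomputing the run from the initial state:
step 1: x = 26
step 2: x = 22
step 3: x = 0
step 4: x = 19
step 5: x = 1
step 6: x = 7
step 7: x = 5
step 8: x = 29
step 9: x = 21
step 10: x = 12
step 11: x = 15
step 12: x = 14
This matches the record at every step.

no error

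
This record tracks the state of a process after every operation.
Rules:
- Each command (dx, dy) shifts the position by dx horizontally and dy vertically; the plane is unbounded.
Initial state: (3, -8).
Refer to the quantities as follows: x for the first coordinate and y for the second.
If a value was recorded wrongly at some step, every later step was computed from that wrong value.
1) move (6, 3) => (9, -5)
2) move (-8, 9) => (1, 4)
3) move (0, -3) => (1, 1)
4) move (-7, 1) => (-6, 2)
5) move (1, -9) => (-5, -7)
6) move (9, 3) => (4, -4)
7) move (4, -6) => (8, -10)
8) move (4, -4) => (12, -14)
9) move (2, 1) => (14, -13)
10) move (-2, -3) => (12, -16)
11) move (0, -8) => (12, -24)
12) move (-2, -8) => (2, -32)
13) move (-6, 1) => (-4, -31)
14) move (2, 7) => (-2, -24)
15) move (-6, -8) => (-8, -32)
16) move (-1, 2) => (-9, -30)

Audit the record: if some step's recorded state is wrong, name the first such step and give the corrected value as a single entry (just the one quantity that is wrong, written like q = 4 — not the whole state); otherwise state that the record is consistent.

step 12, x = 10

Recomputing the run from the initial state:
step 1: x = 9, y = -5
step 2: x = 1, y = 4
step 3: x = 1, y = 1
step 4: x = -6, y = 2
step 5: x = -5, y = -7
step 6: x = 4, y = -4
step 7: x = 8, y = -10
step 8: x = 12, y = -14
step 9: x = 14, y = -13
step 10: x = 12, y = -16
step 11: x = 12, y = -24
step 12: x = 10, y = -32
step 13: x = 4, y = -31
step 14: x = 6, y = -24
step 15: x = 0, y = -32
step 16: x = -1, y = -30
The first disagreement with the record is at step 12, where the value should be x = 10.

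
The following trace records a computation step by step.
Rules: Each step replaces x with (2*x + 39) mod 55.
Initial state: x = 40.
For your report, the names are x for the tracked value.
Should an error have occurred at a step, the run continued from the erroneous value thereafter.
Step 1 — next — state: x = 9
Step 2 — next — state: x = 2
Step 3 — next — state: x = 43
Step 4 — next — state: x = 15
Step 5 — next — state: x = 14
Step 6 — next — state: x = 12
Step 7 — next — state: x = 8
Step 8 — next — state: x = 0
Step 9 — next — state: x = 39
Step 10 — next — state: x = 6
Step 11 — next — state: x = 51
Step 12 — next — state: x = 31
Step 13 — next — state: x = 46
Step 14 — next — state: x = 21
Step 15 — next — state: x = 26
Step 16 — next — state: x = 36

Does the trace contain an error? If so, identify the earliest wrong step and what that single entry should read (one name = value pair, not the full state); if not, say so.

Recomputing the run from the initial state:
step 1: x = 9
step 2: x = 2
step 3: x = 43
step 4: x = 15
step 5: x = 14
step 6: x = 12
step 7: x = 8
step 8: x = 0
step 9: x = 39
step 10: x = 7
step 11: x = 53
step 12: x = 35
step 13: x = 54
step 14: x = 37
step 15: x = 3
step 16: x = 45
The first disagreement with the trace is at step 10, where the value should be x = 7.

step 10, x = 7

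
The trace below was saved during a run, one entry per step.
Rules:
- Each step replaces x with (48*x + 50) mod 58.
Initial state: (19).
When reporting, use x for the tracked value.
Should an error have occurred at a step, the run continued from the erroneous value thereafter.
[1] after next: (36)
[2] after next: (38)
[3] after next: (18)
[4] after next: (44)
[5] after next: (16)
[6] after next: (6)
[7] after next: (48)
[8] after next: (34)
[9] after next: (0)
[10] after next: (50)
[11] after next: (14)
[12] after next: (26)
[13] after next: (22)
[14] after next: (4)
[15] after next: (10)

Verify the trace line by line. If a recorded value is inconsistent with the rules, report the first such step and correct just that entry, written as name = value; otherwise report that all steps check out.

step 1: x = (48*19 + 50) mod 58 = 34 -> a discrepancy with the trace
Step 1 is the first one off; corrected, x = 34.

step 1, x = 34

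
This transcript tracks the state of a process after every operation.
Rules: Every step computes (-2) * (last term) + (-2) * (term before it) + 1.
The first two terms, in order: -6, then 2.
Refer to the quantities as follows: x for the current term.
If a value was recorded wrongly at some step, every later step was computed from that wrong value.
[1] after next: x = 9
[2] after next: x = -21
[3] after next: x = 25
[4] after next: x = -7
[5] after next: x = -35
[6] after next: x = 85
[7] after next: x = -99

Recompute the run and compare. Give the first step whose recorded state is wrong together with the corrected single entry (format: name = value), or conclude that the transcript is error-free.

no error

Step 1: x = -2*(2) + (-2)*(-6) + (1) = 9 — confirmed correct.
Step 2: x = -2*(9) + (-2)*(2) + (1) = -21 — agrees with the transcript.
Step 3: x = -2*(-21) + (-2)*(9) + (1) = 25 — checks out.
Step 4: x = -2*(25) + (-2)*(-21) + (1) = -7 — checks out.
Step 5: x = -2*(-7) + (-2)*(25) + (1) = -35 — verified.
Step 6: x = -2*(-35) + (-2)*(-7) + (1) = 85 — same as recorded.
Step 7: x = -2*(85) + (-2)*(-35) + (1) = -99 — checks out.
All steps check out; nothing to correct.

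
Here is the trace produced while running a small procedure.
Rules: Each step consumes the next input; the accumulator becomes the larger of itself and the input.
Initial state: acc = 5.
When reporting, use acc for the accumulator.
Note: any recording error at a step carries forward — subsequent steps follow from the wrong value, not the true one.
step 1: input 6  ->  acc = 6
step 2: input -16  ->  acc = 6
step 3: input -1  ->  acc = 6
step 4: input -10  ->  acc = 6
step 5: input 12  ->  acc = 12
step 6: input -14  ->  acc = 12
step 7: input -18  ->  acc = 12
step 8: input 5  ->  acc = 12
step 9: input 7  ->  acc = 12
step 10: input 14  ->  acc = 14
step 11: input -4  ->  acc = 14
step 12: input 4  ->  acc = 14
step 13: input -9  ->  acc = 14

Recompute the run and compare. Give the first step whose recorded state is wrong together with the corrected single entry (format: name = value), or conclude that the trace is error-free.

Step 1: acc = max(5, 6) = 6 — checks out.
Step 2: acc = max(6, -16) = 6 — agrees with the trace.
Step 3: acc = max(6, -1) = 6 — exactly as logged.
Step 4: acc = max(6, -10) = 6 — no discrepancy.
Step 5: acc = max(6, 12) = 12 — in agreement.
Step 6: acc = max(12, -14) = 12 — matches.
Step 7: acc = max(12, -18) = 12 — checks out.
Step 8: acc = max(12, 5) = 12 — checks out.
Step 9: acc = max(12, 7) = 12 — same as recorded.
Step 10: acc = max(12, 14) = 14 — checks out.
Step 11: acc = max(14, -4) = 14 — agrees with the trace.
Step 12: acc = max(14, 4) = 14 — consistent with the trace.
Step 13: acc = max(14, -9) = 14 — consistent with the trace.
No step deviates from the rules.

no error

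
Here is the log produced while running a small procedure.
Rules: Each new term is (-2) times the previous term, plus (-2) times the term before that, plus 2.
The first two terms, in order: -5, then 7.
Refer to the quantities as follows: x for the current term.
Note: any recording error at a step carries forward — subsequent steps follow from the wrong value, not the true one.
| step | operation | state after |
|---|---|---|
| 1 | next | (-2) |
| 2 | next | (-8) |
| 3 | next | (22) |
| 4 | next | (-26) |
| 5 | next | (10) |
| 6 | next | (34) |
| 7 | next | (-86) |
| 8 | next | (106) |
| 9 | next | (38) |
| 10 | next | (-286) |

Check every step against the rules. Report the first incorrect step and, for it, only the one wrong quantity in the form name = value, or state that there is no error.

Recomputing the run from the initial state:
step 1: x = -2
step 2: x = -8
step 3: x = 22
step 4: x = -26
step 5: x = 10
step 6: x = 34
step 7: x = -86
step 8: x = 106
step 9: x = -38
step 10: x = -134
The first disagreement with the log is at step 9, where the value should be x = -38.

step 9, x = -38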